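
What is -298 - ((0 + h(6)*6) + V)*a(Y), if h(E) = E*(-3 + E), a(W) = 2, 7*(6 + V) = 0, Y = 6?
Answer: -502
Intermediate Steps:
V = -6 (V = -6 + (1/7)*0 = -6 + 0 = -6)
-298 - ((0 + h(6)*6) + V)*a(Y) = -298 - ((0 + (6*(-3 + 6))*6) - 6)*2 = -298 - ((0 + (6*3)*6) - 6)*2 = -298 - ((0 + 18*6) - 6)*2 = -298 - ((0 + 108) - 6)*2 = -298 - (108 - 6)*2 = -298 - 102*2 = -298 - 1*204 = -298 - 204 = -502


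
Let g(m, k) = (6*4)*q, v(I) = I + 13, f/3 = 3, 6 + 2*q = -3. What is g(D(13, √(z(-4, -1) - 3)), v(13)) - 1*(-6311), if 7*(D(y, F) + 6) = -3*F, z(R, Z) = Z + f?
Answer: 6203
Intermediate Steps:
q = -9/2 (q = -3 + (½)*(-3) = -3 - 3/2 = -9/2 ≈ -4.5000)
f = 9 (f = 3*3 = 9)
z(R, Z) = 9 + Z (z(R, Z) = Z + 9 = 9 + Z)
v(I) = 13 + I
D(y, F) = -6 - 3*F/7 (D(y, F) = -6 + (-3*F)/7 = -6 - 3*F/7)
g(m, k) = -108 (g(m, k) = (6*4)*(-9/2) = 24*(-9/2) = -108)
g(D(13, √(z(-4, -1) - 3)), v(13)) - 1*(-6311) = -108 - 1*(-6311) = -108 + 6311 = 6203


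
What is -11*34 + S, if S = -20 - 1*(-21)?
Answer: -373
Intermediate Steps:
S = 1 (S = -20 + 21 = 1)
-11*34 + S = -11*34 + 1 = -374 + 1 = -373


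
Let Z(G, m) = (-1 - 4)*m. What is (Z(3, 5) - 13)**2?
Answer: 1444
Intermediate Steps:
Z(G, m) = -5*m
(Z(3, 5) - 13)**2 = (-5*5 - 13)**2 = (-25 - 13)**2 = (-38)**2 = 1444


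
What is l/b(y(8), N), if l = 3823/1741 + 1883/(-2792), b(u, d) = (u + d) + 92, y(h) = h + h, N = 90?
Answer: 2465171/320817552 ≈ 0.0076840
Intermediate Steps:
y(h) = 2*h
b(u, d) = 92 + d + u (b(u, d) = (d + u) + 92 = 92 + d + u)
l = 7395513/4860872 (l = 3823*(1/1741) + 1883*(-1/2792) = 3823/1741 - 1883/2792 = 7395513/4860872 ≈ 1.5214)
l/b(y(8), N) = 7395513/(4860872*(92 + 90 + 2*8)) = 7395513/(4860872*(92 + 90 + 16)) = (7395513/4860872)/198 = (7395513/4860872)*(1/198) = 2465171/320817552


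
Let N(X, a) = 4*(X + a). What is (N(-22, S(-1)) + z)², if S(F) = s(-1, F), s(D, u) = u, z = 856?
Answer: 583696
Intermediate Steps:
S(F) = F
N(X, a) = 4*X + 4*a
(N(-22, S(-1)) + z)² = ((4*(-22) + 4*(-1)) + 856)² = ((-88 - 4) + 856)² = (-92 + 856)² = 764² = 583696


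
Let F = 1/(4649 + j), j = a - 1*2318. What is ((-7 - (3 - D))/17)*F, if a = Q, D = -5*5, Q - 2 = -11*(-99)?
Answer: -35/58174 ≈ -0.00060164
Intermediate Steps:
Q = 1091 (Q = 2 - 11*(-99) = 2 + 1089 = 1091)
D = -25
a = 1091
j = -1227 (j = 1091 - 1*2318 = 1091 - 2318 = -1227)
F = 1/3422 (F = 1/(4649 - 1227) = 1/3422 ≈ 0.00029223)
((-7 - (3 - D))/17)*F = ((-7 - (3 - 1*(-25)))/17)*(1/3422) = ((-7 - (3 + 25))*(1/17))*(1/3422) = ((-7 - 1*28)*(1/17))*(1/3422) = ((-7 - 28)*(1/17))*(1/3422) = -35*1/17*(1/3422) = -35/17*1/3422 = -35/58174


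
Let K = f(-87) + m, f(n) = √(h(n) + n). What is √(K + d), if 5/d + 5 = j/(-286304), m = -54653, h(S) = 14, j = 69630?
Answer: √(-1231600240548405 + 22534513225*I*√73)/150115 ≈ 0.018273 + 233.78*I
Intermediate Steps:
f(n) = √(14 + n)
d = -143152/150115 (d = 5/(-5 + 69630/(-286304)) = 5/(-5 + 69630*(-1/286304)) = 5/(-5 - 34815/143152) = 5/(-750575/143152) = 5*(-143152/750575) = -143152/150115 ≈ -0.95362)
K = -54653 + I*√73 (K = √(14 - 87) - 54653 = √(-73) - 54653 = I*√73 - 54653 = -54653 + I*√73 ≈ -54653.0 + 8.544*I)
√(K + d) = √((-54653 + I*√73) - 143152/150115) = √(-8204378247/150115 + I*√73)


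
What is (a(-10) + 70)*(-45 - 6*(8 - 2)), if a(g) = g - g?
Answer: -5670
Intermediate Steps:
a(g) = 0
(a(-10) + 70)*(-45 - 6*(8 - 2)) = (0 + 70)*(-45 - 6*(8 - 2)) = 70*(-45 - 6*6) = 70*(-45 - 36) = 70*(-81) = -5670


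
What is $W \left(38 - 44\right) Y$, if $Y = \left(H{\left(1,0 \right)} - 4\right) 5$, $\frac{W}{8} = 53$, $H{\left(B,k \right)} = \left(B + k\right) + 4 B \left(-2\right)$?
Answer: $139920$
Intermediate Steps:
$H{\left(B,k \right)} = k - 7 B$ ($H{\left(B,k \right)} = \left(B + k\right) - 8 B = k - 7 B$)
$W = 424$ ($W = 8 \cdot 53 = 424$)
$Y = -55$ ($Y = \left(\left(0 - 7\right) - 4\right) 5 = \left(-7 - 4\right) 5 = \left(-11\right) 5 = -55$)
$W \left(38 - 44\right) Y = 424 \left(38 - 44\right) \left(-55\right) = 424 \left(-6\right) \left(-55\right) = \left(-2544\right) \left(-55\right) = 139920$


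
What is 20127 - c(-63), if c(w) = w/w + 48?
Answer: 20078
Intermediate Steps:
c(w) = 49 (c(w) = 1 + 48 = 49)
20127 - c(-63) = 20127 - 1*49 = 20127 - 49 = 20078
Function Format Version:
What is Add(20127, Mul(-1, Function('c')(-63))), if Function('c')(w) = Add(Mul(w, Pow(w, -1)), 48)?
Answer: 20078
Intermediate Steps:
Function('c')(w) = 49 (Function('c')(w) = Add(1, 48) = 49)
Add(20127, Mul(-1, Function('c')(-63))) = Add(20127, Mul(-1, 49)) = Add(20127, -49) = 20078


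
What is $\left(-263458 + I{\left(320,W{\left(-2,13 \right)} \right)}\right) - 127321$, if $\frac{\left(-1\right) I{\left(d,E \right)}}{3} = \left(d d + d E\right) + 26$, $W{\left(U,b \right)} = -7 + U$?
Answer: $-689417$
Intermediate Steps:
$I{\left(d,E \right)} = -78 - 3 d^{2} - 3 E d$ ($I{\left(d,E \right)} = - 3 \left(\left(d d + d E\right) + 26\right) = - 3 \left(\left(d^{2} + E d\right) + 26\right) = - 3 \left(26 + d^{2} + E d\right) = -78 - 3 d^{2} - 3 E d$)
$\left(-263458 + I{\left(320,W{\left(-2,13 \right)} \right)}\right) - 127321 = \left(-263458 - \left(78 + 307200 + 3 \left(-7 - 2\right) 320\right)\right) - 127321 = \left(-263458 - \left(307278 - 8640\right)\right) - 127321 = \left(-263458 - 298638\right) - 127321 = -562096 - 127321 = -689417$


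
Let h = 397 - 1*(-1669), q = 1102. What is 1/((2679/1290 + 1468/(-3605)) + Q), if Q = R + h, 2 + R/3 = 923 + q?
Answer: 62006/504522331 ≈ 0.00012290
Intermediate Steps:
R = 6069 (R = -6 + 3*(923 + 1102) = -6 + 3*2025 = -6 + 6075 = 6069)
h = 2066 (h = 397 + 1669 = 2066)
Q = 8135 (Q = 6069 + 2066 = 8135)
1/((2679/1290 + 1468/(-3605)) + Q) = 1/((2679/1290 + 1468/(-3605)) + 8135) = 1/((2679*(1/1290) + 1468*(-1/3605)) + 8135) = 1/((893/430 - 1468/3605) + 8135) = 1/(103521/62006 + 8135) = 1/(504522331/62006) = 62006/504522331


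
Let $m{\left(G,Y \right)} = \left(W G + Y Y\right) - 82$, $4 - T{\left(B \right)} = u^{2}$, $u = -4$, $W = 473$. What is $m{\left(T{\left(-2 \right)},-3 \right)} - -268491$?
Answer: $262742$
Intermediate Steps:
$T{\left(B \right)} = -12$ ($T{\left(B \right)} = 4 - \left(-4\right)^{2} = 4 - 16 = -12$)
$m{\left(G,Y \right)} = -82 + Y^{2} + 473 G$ ($m{\left(G,Y \right)} = \left(473 G + Y Y\right) - 82 = \left(473 G + Y^{2}\right) - 82 = \left(Y^{2} + 473 G\right) - 82 = -82 + Y^{2} + 473 G$)
$m{\left(T{\left(-2 \right)},-3 \right)} - -268491 = \left(-82 + \left(-3\right)^{2} + 473 \left(-12\right)\right) - -268491 = \left(-82 + 9 - 5676\right) + 268491 = -5749 + 268491 = 262742$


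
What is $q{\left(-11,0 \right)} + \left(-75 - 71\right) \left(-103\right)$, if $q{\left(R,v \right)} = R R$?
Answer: $15159$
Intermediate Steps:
$q{\left(R,v \right)} = R^{2}$
$q{\left(-11,0 \right)} + \left(-75 - 71\right) \left(-103\right) = \left(-11\right)^{2} + \left(-75 - 71\right) \left(-103\right) = 121 - -15038 = 121 + 15038 = 15159$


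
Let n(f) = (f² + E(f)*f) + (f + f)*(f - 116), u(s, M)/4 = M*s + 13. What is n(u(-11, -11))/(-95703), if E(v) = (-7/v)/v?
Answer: -395319289/51296808 ≈ -7.7065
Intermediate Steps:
E(v) = -7/v²
u(s, M) = 52 + 4*M*s (u(s, M) = 4*(M*s + 13) = 4*(13 + M*s) = 52 + 4*M*s)
n(f) = f² - 7/f + 2*f*(-116 + f) (n(f) = (f² + (-7/f²)*f) + (f + f)*(f - 116) = (f² - 7/f) + (2*f)*(-116 + f) = (f² - 7/f) + 2*f*(-116 + f) = f² - 7/f + 2*f*(-116 + f))
n(u(-11, -11))/(-95703) = ((-7 + (52 + 4*(-11)*(-11))²*(-232 + 3*(52 + 4*(-11)*(-11))))/(52 + 4*(-11)*(-11)))/(-95703) = ((-7 + (52 + 484)²*(-232 + 3*(52 + 484)))/(52 + 484))*(-1/95703) = ((-7 + 536²*(-232 + 3*536))/536)*(-1/95703) = ((-7 + 287296*(-232 + 1608))/536)*(-1/95703) = ((-7 + 287296*1376)/536)*(-1/95703) = ((-7 + 395319296)/536)*(-1/95703) = ((1/536)*395319289)*(-1/95703) = (395319289/536)*(-1/95703) = -395319289/51296808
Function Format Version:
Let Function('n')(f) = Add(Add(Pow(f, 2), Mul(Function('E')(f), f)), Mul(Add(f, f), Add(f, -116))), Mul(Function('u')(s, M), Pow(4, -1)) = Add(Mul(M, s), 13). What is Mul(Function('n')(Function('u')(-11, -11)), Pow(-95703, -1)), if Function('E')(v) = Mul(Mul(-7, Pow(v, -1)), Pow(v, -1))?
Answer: Rational(-395319289, 51296808) ≈ -7.7065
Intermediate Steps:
Function('E')(v) = Mul(-7, Pow(v, -2))
Function('u')(s, M) = Add(52, Mul(4, M, s)) (Function('u')(s, M) = Mul(4, Add(Mul(M, s), 13)) = Mul(4, Add(13, Mul(M, s))) = Add(52, Mul(4, M, s)))
Function('n')(f) = Add(Pow(f, 2), Mul(-7, Pow(f, -1)), Mul(2, f, Add(-116, f))) (Function('n')(f) = Add(Add(Pow(f, 2), Mul(Mul(-7, Pow(f, -2)), f)), Mul(Add(f, f), Add(f, -116))) = Add(Add(Pow(f, 2), Mul(-7, Pow(f, -1))), Mul(Mul(2, f), Add(-116, f))) = Add(Add(Pow(f, 2), Mul(-7, Pow(f, -1))), Mul(2, f, Add(-116, f))) = Add(Pow(f, 2), Mul(-7, Pow(f, -1)), Mul(2, f, Add(-116, f))))
Mul(Function('n')(Function('u')(-11, -11)), Pow(-95703, -1)) = Mul(Mul(Pow(Add(52, Mul(4, -11, -11)), -1), Add(-7, Mul(Pow(Add(52, Mul(4, -11, -11)), 2), Add(-232, Mul(3, Add(52, Mul(4, -11, -11))))))), Pow(-95703, -1)) = Mul(Mul(Pow(Add(52, 484), -1), Add(-7, Mul(Pow(Add(52, 484), 2), Add(-232, Mul(3, Add(52, 484)))))), Rational(-1, 95703)) = Mul(Mul(Pow(536, -1), Add(-7, Mul(Pow(536, 2), Add(-232, Mul(3, 536))))), Rational(-1, 95703)) = Mul(Mul(Rational(1, 536), Add(-7, Mul(287296, Add(-232, 1608)))), Rational(-1, 95703)) = Mul(Mul(Rational(1, 536), Add(-7, Mul(287296, 1376))), Rational(-1, 95703)) = Mul(Mul(Rational(1, 536), Add(-7, 395319296)), Rational(-1, 95703)) = Mul(Mul(Rational(1, 536), 395319289), Rational(-1, 95703)) = Mul(Rational(395319289, 536), Rational(-1, 95703)) = Rational(-395319289, 51296808)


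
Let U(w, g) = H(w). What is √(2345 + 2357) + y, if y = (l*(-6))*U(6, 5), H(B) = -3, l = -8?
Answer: -144 + √4702 ≈ -75.429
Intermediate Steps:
U(w, g) = -3
y = -144 (y = -8*(-6)*(-3) = 48*(-3) = -144)
√(2345 + 2357) + y = √(2345 + 2357) - 144 = √4702 - 144 = -144 + √4702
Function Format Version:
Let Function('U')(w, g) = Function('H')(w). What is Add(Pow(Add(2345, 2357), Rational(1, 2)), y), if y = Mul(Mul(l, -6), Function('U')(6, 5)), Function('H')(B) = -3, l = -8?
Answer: Add(-144, Pow(4702, Rational(1, 2))) ≈ -75.429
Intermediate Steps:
Function('U')(w, g) = -3
y = -144 (y = Mul(Mul(-8, -6), -3) = Mul(48, -3) = -144)
Add(Pow(Add(2345, 2357), Rational(1, 2)), y) = Add(Pow(Add(2345, 2357), Rational(1, 2)), -144) = Add(Pow(4702, Rational(1, 2)), -144) = Add(-144, Pow(4702, Rational(1, 2)))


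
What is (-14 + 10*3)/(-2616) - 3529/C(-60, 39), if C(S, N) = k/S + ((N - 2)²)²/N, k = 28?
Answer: -243768113/3064223478 ≈ -0.079553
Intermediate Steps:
C(S, N) = 28/S + (-2 + N)⁴/N (C(S, N) = 28/S + ((N - 2)²)²/N = 28/S + ((-2 + N)²)²/N = 28/S + (-2 + N)⁴/N)
(-14 + 10*3)/(-2616) - 3529/C(-60, 39) = (-14 + 10*3)/(-2616) - 3529/(28/(-60) + (-2 + 39)⁴/39) = (-14 + 30)*(-1/2616) - 3529/(28*(-1/60) + (1/39)*37⁴) = 16*(-1/2616) - 3529/(-7/15 + (1/39)*1874161) = -2/327 - 3529/(-7/15 + 1874161/39) = -2/327 - 3529/9370714/195 = -2/327 - 3529*195/9370714 = -2/327 - 688155/9370714 = -243768113/3064223478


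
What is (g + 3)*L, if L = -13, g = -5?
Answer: 26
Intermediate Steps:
(g + 3)*L = (-5 + 3)*(-13) = -2*(-13) = 26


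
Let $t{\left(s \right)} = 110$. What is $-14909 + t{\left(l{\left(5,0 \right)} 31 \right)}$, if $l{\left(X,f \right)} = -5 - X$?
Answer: $-14799$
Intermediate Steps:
$-14909 + t{\left(l{\left(5,0 \right)} 31 \right)} = -14909 + 110 = -14799$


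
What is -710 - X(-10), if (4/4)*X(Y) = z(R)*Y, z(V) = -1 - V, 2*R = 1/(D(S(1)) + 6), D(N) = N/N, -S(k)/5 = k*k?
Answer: -5045/7 ≈ -720.71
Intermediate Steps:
S(k) = -5*k² (S(k) = -5*k*k = -5*k²)
D(N) = 1
R = 1/14 (R = 1/(2*(1 + 6)) = (½)/7 = (½)*(⅐) = 1/14 ≈ 0.071429)
X(Y) = -15*Y/14 (X(Y) = (-1 - 1*1/14)*Y = (-1 - 1/14)*Y = -15*Y/14)
-710 - X(-10) = -710 - (-15)*(-10)/14 = -710 - 1*75/7 = -710 - 75/7 = -5045/7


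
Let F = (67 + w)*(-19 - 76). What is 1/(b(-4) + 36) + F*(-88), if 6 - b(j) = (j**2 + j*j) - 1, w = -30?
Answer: 3402521/11 ≈ 3.0932e+5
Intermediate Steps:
b(j) = 7 - 2*j**2 (b(j) = 6 - ((j**2 + j*j) - 1) = 6 - ((j**2 + j**2) - 1) = 6 - (2*j**2 - 1) = 6 - (-1 + 2*j**2) = 6 + (1 - 2*j**2) = 7 - 2*j**2)
F = -3515 (F = (67 - 30)*(-19 - 76) = 37*(-95) = -3515)
1/(b(-4) + 36) + F*(-88) = 1/((7 - 2*(-4)**2) + 36) - 3515*(-88) = 1/((7 - 2*16) + 36) + 309320 = 1/((7 - 32) + 36) + 309320 = 1/(-25 + 36) + 309320 = 1/11 + 309320 = 3402521/11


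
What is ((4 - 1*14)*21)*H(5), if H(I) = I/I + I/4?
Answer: -945/2 ≈ -472.50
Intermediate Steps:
H(I) = 1 + I/4 (H(I) = 1 + I*(1/4) = 1 + I/4)
((4 - 1*14)*21)*H(5) = ((4 - 1*14)*21)*(1 + (1/4)*5) = ((4 - 14)*21)*(1 + 5/4) = -10*21*(9/4) = -210*9/4 = -945/2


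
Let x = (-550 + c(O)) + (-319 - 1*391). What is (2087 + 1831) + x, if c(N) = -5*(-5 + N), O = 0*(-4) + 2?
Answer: 2673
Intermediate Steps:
O = 2 (O = 0 + 2 = 2)
c(N) = 25 - 5*N
x = -1245 (x = (-550 + (25 - 5*2)) + (-319 - 1*391) = (-550 + (25 - 10)) + (-319 - 391) = (-550 + 15) - 710 = -535 - 710 = -1245)
(2087 + 1831) + x = (2087 + 1831) - 1245 = 3918 - 1245 = 2673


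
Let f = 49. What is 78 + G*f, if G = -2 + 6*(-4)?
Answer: -1196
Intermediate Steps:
G = -26 (G = -2 - 24 = -26)
78 + G*f = 78 - 26*49 = 78 - 1274 = -1196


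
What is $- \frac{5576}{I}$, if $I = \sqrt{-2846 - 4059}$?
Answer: $\frac{5576 i \sqrt{6905}}{6905} \approx 67.103 i$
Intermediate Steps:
$I = i \sqrt{6905}$ ($I = \sqrt{-6905} = i \sqrt{6905} \approx 83.096 i$)
$- \frac{5576}{I} = - \frac{5576}{i \sqrt{6905}} = - 5576 \left(- \frac{i \sqrt{6905}}{6905}\right) = \frac{5576 i \sqrt{6905}}{6905}$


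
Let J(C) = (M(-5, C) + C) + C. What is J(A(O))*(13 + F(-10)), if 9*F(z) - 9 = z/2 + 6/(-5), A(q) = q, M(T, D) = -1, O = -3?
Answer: -4193/45 ≈ -93.178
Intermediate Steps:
J(C) = -1 + 2*C (J(C) = (-1 + C) + C = -1 + 2*C)
F(z) = 13/15 + z/18 (F(z) = 1 + (z/2 + 6/(-5))/9 = 1 + (z*(½) + 6*(-⅕))/9 = 1 + (z/2 - 6/5)/9 = 1 + (-6/5 + z/2)/9 = 1 + (-2/15 + z/18) = 13/15 + z/18)
J(A(O))*(13 + F(-10)) = (-1 + 2*(-3))*(13 + (13/15 + (1/18)*(-10))) = (-1 - 6)*(13 + (13/15 - 5/9)) = -7*(13 + 14/45) = -7*599/45 = -4193/45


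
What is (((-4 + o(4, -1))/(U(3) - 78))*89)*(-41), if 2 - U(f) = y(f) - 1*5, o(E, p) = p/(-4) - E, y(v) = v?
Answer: -113119/296 ≈ -382.16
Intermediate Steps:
o(E, p) = -E - p/4 (o(E, p) = p*(-¼) - E = -p/4 - E = -E - p/4)
U(f) = 7 - f (U(f) = 2 - (f - 1*5) = 2 - (f - 5) = 2 - (-5 + f) = 2 + (5 - f) = 7 - f)
(((-4 + o(4, -1))/(U(3) - 78))*89)*(-41) = (((-4 + (-1*4 - ¼*(-1)))/((7 - 1*3) - 78))*89)*(-41) = (((-4 + (-4 + ¼))/((7 - 3) - 78))*89)*(-41) = (((-4 - 15/4)/(4 - 78))*89)*(-41) = (-31/4/(-74)*89)*(-41) = (-31/4*(-1/74)*89)*(-41) = ((31/296)*89)*(-41) = (2759/296)*(-41) = -113119/296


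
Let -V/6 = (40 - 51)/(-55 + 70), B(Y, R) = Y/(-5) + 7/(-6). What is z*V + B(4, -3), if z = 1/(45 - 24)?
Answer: -123/70 ≈ -1.7571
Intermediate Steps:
B(Y, R) = -7/6 - Y/5 (B(Y, R) = Y*(-1/5) + 7*(-1/6) = -Y/5 - 7/6 = -7/6 - Y/5)
V = 22/5 (V = -6*(40 - 51)/(-55 + 70) = -(-66)/15 = -6*(-11/15) = 22/5 ≈ 4.4000)
z = 1/21 ≈ 0.047619
z*V + B(4, -3) = (1/21)*(22/5) + (-7/6 - 1/5*4) = 22/105 + (-7/6 - 4/5) = 22/105 - 59/30 = -123/70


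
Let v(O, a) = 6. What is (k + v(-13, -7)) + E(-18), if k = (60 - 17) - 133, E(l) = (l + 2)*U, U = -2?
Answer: -52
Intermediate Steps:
E(l) = -4 - 2*l (E(l) = (l + 2)*(-2) = (2 + l)*(-2) = -4 - 2*l)
k = -90 (k = 43 - 133 = -90)
(k + v(-13, -7)) + E(-18) = (-90 + 6) + (-4 - 2*(-18)) = -84 + (-4 + 36) = -84 + 32 = -52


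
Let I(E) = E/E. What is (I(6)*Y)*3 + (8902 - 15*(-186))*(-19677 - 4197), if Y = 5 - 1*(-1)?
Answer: -279134790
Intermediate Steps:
I(E) = 1
Y = 6 (Y = 5 + 1 = 6)
(I(6)*Y)*3 + (8902 - 15*(-186))*(-19677 - 4197) = (1*6)*3 + (8902 - 15*(-186))*(-19677 - 4197) = 6*3 + (8902 + 2790)*(-23874) = 18 + 11692*(-23874) = 18 - 279134808 = -279134790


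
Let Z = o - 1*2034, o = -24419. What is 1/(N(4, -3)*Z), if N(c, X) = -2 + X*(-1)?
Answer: -1/26453 ≈ -3.7803e-5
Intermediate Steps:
N(c, X) = -2 - X
Z = -26453 (Z = -24419 - 1*2034 = -24419 - 2034 = -26453)
1/(N(4, -3)*Z) = 1/((-2 - 1*(-3))*(-26453)) = 1/((-2 + 3)*(-26453)) = 1/(1*(-26453)) = 1/(-26453) = -1/26453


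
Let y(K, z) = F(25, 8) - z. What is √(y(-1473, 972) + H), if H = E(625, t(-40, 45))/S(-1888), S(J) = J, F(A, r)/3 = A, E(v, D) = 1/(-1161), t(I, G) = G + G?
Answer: I*√29929424780490/182664 ≈ 29.95*I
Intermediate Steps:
t(I, G) = 2*G
E(v, D) = -1/1161
F(A, r) = 3*A
H = 1/2191968 (H = -1/1161/(-1888) = -1/1161*(-1/1888) = 1/2191968 ≈ 4.5621e-7)
y(K, z) = 75 - z (y(K, z) = 3*25 - z = 75 - z)
√(y(-1473, 972) + H) = √((75 - 1*972) + 1/2191968) = √((75 - 972) + 1/2191968) = √(-897 + 1/2191968) = √(-1966195295/2191968) = I*√29929424780490/182664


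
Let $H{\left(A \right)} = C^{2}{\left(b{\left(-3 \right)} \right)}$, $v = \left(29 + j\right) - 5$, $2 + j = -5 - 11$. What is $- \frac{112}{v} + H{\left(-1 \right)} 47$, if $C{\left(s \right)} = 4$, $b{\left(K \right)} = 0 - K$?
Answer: $\frac{2200}{3} \approx 733.33$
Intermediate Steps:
$j = -18$ ($j = -2 - 16 = -18$)
$v = 6$ ($v = \left(29 - 18\right) - 5 = 11 - 5 = 6$)
$b{\left(K \right)} = - K$
$H{\left(A \right)} = 16$ ($H{\left(A \right)} = 4^{2} = 16$)
$- \frac{112}{v} + H{\left(-1 \right)} 47 = - \frac{112}{6} + 16 \cdot 47 = \left(-112\right) \frac{1}{6} + 752 = - \frac{56}{3} + 752 = \frac{2200}{3}$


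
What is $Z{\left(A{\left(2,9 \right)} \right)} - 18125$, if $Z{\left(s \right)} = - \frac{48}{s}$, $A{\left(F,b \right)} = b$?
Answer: $- \frac{54391}{3} \approx -18130.0$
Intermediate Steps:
$Z{\left(A{\left(2,9 \right)} \right)} - 18125 = - \frac{48}{9} - 18125 = \left(-48\right) \frac{1}{9} - 18125 = - \frac{16}{3} - 18125 = - \frac{54391}{3}$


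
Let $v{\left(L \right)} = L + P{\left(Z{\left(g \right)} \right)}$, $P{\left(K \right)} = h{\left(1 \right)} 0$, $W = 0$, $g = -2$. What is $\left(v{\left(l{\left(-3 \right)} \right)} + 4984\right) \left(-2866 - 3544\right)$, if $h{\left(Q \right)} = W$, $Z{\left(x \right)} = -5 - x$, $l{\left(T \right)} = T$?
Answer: $-31928210$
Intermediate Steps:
$h{\left(Q \right)} = 0$
$P{\left(K \right)} = 0$ ($P{\left(K \right)} = 0 \cdot 0 = 0$)
$v{\left(L \right)} = L$ ($v{\left(L \right)} = L + 0 = L$)
$\left(v{\left(l{\left(-3 \right)} \right)} + 4984\right) \left(-2866 - 3544\right) = \left(-3 + 4984\right) \left(-2866 - 3544\right) = 4981 \left(-6410\right) = -31928210$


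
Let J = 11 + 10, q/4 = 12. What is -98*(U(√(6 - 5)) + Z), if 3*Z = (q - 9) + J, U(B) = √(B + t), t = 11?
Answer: -1960 - 196*√3 ≈ -2299.5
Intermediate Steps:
q = 48 (q = 4*12 = 48)
J = 21
U(B) = √(11 + B) (U(B) = √(B + 11) = √(11 + B))
Z = 20 (Z = ((48 - 9) + 21)/3 = (39 + 21)/3 = (⅓)*60 = 20)
-98*(U(√(6 - 5)) + Z) = -98*(√(11 + √(6 - 5)) + 20) = -98*(√(11 + √1) + 20) = -98*(√(11 + 1) + 20) = -98*(√12 + 20) = -98*(2*√3 + 20) = -98*(20 + 2*√3) = -1960 - 196*√3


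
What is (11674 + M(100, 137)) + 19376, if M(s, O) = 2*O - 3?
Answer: 31321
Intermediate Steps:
M(s, O) = -3 + 2*O
(11674 + M(100, 137)) + 19376 = (11674 + (-3 + 2*137)) + 19376 = (11674 + (-3 + 274)) + 19376 = (11674 + 271) + 19376 = 11945 + 19376 = 31321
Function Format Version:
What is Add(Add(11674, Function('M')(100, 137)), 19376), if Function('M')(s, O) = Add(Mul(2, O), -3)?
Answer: 31321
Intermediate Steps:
Function('M')(s, O) = Add(-3, Mul(2, O))
Add(Add(11674, Function('M')(100, 137)), 19376) = Add(Add(11674, Add(-3, Mul(2, 137))), 19376) = Add(Add(11674, Add(-3, 274)), 19376) = Add(Add(11674, 271), 19376) = Add(11945, 19376) = 31321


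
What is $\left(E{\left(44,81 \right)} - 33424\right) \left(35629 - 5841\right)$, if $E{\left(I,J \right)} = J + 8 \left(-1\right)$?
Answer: $-993459588$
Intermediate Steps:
$E{\left(I,J \right)} = -8 + J$ ($E{\left(I,J \right)} = J - 8 = -8 + J$)
$\left(E{\left(44,81 \right)} - 33424\right) \left(35629 - 5841\right) = \left(\left(-8 + 81\right) - 33424\right) \left(35629 - 5841\right) = \left(73 - 33424\right) 29788 = \left(-33351\right) 29788 = -993459588$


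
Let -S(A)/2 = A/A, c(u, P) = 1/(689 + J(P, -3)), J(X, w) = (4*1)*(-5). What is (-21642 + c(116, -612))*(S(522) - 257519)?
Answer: 3728517025937/669 ≈ 5.5733e+9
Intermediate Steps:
J(X, w) = -20 (J(X, w) = 4*(-5) = -20)
c(u, P) = 1/669 (c(u, P) = 1/(689 - 20) = 1/669)
S(A) = -2 (S(A) = -2*A/A = -2*1 = -2)
(-21642 + c(116, -612))*(S(522) - 257519) = (-21642 + 1/669)*(-2 - 257519) = -14478497/669*(-257521) = 3728517025937/669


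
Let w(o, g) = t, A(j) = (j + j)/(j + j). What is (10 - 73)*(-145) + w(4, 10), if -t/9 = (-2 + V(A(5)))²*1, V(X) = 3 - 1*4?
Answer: 9054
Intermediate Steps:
A(j) = 1 (A(j) = (2*j)/((2*j)) = (2*j)*(1/(2*j)) = 1)
V(X) = -1 (V(X) = 3 - 4 = -1)
t = -81 (t = -9*(-2 - 1)² = -9*(-3)² = -81 ≈ -81.000)
w(o, g) = -81
(10 - 73)*(-145) + w(4, 10) = (10 - 73)*(-145) - 81 = -63*(-145) - 81 = 9135 - 81 = 9054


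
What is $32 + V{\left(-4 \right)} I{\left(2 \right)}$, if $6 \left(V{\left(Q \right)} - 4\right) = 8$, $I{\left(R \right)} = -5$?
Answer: $\frac{16}{3} \approx 5.3333$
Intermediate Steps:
$V{\left(Q \right)} = \frac{16}{3}$ ($V{\left(Q \right)} = 4 + \frac{1}{6} \cdot 8 = 4 + \frac{4}{3} = \frac{16}{3}$)
$32 + V{\left(-4 \right)} I{\left(2 \right)} = 32 + \frac{16}{3} \left(-5\right) = 32 - \frac{80}{3} = \frac{16}{3}$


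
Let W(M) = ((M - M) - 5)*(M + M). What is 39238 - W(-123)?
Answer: 38008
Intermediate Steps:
W(M) = -10*M (W(M) = (0 - 5)*(2*M) = -10*M)
39238 - W(-123) = 39238 - (-10)*(-123) = 39238 - 1*1230 = 39238 - 1230 = 38008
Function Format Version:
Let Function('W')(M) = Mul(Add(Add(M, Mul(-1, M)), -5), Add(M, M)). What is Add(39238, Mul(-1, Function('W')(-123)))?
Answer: 38008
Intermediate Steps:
Function('W')(M) = Mul(-10, M) (Function('W')(M) = Mul(Add(0, -5), Mul(2, M)) = Mul(-5, Mul(2, M)) = Mul(-10, M))
Add(39238, Mul(-1, Function('W')(-123))) = Add(39238, Mul(-1, Mul(-10, -123))) = Add(39238, Mul(-1, 1230)) = Add(39238, -1230) = 38008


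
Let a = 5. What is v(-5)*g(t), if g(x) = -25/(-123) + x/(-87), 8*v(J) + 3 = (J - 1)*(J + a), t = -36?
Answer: -2201/9512 ≈ -0.23139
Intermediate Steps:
v(J) = -3/8 + (-1 + J)*(5 + J)/8 (v(J) = -3/8 + ((J - 1)*(J + 5))/8 = -3/8 + ((-1 + J)*(5 + J))/8 = -3/8 + (-1 + J)*(5 + J)/8)
g(x) = 25/123 - x/87 (g(x) = -25*(-1/123) + x*(-1/87) = 25/123 - x/87)
v(-5)*g(t) = (-1 + (½)*(-5) + (⅛)*(-5)²)*(25/123 - 1/87*(-36)) = (-1 - 5/2 + (⅛)*25)*(25/123 + 12/29) = (-1 - 5/2 + 25/8)*(2201/3567) = -3/8*2201/3567 = -2201/9512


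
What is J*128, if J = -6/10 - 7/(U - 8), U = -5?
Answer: -512/65 ≈ -7.8769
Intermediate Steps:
J = -4/65 (J = -6/10 - 7/(-5 - 8) = -6*⅒ - 7/(-13) = -⅗ - 7*(-1/13) = -⅗ + 7/13 = -4/65 ≈ -0.061538)
J*128 = -4/65*128 = -512/65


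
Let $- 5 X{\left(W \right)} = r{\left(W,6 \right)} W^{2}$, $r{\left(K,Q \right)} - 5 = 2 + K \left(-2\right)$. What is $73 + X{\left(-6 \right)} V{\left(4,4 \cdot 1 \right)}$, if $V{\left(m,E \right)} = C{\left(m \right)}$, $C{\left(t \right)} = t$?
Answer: $- \frac{2371}{5} \approx -474.2$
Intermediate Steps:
$r{\left(K,Q \right)} = 7 - 2 K$ ($r{\left(K,Q \right)} = 5 + \left(2 + K \left(-2\right)\right) = 5 - \left(-2 + 2 K\right) = 7 - 2 K$)
$V{\left(m,E \right)} = m$
$X{\left(W \right)} = - \frac{W^{2} \left(7 - 2 W\right)}{5}$ ($X{\left(W \right)} = - \frac{\left(7 - 2 W\right) W^{2}}{5} = - \frac{W^{2} \left(7 - 2 W\right)}{5}$)
$73 + X{\left(-6 \right)} V{\left(4,4 \cdot 1 \right)} = 73 + \frac{\left(-6\right)^{2} \left(-7 + 2 \left(-6\right)\right)}{5} \cdot 4 = 73 + \frac{1}{5} \cdot 36 \left(-7 - 12\right) 4 = 73 + \frac{1}{5} \cdot 36 \left(-19\right) 4 = 73 - \frac{2736}{5} = - \frac{2371}{5}$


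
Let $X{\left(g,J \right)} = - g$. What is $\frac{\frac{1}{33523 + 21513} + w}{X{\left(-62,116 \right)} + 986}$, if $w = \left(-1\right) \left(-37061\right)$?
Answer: $\frac{2039689197}{57677728} \approx 35.364$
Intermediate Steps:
$w = 37061$
$\frac{\frac{1}{33523 + 21513} + w}{X{\left(-62,116 \right)} + 986} = \frac{\frac{1}{33523 + 21513} + 37061}{\left(-1\right) \left(-62\right) + 986} = \frac{\frac{1}{55036} + 37061}{62 + 986} = \frac{\frac{1}{55036} + 37061}{1048} = \frac{2039689197}{55036} \cdot \frac{1}{1048} = \frac{2039689197}{57677728}$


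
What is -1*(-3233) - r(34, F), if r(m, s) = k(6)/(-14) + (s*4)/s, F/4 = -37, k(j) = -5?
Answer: 45201/14 ≈ 3228.6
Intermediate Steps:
F = -148 (F = 4*(-37) = -148)
r(m, s) = 61/14 (r(m, s) = -5/(-14) + (s*4)/s = -5*(-1/14) + (4*s)/s = 5/14 + 4 = 61/14)
-1*(-3233) - r(34, F) = -1*(-3233) - 1*61/14 = 3233 - 61/14 = 45201/14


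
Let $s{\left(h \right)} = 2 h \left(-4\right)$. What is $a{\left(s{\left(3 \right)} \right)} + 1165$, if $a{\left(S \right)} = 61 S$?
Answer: $-299$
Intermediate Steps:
$s{\left(h \right)} = - 8 h$
$a{\left(s{\left(3 \right)} \right)} + 1165 = 61 \left(\left(-8\right) 3\right) + 1165 = 61 \left(-24\right) + 1165 = -1464 + 1165 = -299$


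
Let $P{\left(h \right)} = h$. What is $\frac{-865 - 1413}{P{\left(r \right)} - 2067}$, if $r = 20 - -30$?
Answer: $\frac{2278}{2017} \approx 1.1294$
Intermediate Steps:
$r = 50$ ($r = 20 + 30 = 50$)
$\frac{-865 - 1413}{P{\left(r \right)} - 2067} = \frac{-865 - 1413}{50 - 2067} = - \frac{2278}{-2017} = \left(-2278\right) \left(- \frac{1}{2017}\right) = \frac{2278}{2017}$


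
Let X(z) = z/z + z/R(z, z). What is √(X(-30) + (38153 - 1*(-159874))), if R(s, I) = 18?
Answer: √1782237/3 ≈ 445.00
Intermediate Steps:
X(z) = 1 + z/18 (X(z) = z/z + z/18 = 1 + z*(1/18) = 1 + z/18)
√(X(-30) + (38153 - 1*(-159874))) = √((1 + (1/18)*(-30)) + (38153 - 1*(-159874))) = √((1 - 5/3) + (38153 + 159874)) = √(-⅔ + 198027) = √(594079/3) = √1782237/3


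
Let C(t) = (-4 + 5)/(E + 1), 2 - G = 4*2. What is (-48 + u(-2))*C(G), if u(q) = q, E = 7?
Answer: -25/4 ≈ -6.2500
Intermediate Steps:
G = -6 (G = 2 - 4*2 = 2 - 1*8 = 2 - 8 = -6)
C(t) = 1/8 (C(t) = (-4 + 5)/(7 + 1) = 1/8)
(-48 + u(-2))*C(G) = (-48 - 2)*(1/8) = -50*1/8 = -25/4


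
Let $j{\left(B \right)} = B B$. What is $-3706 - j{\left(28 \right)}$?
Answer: $-4490$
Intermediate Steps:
$j{\left(B \right)} = B^{2}$
$-3706 - j{\left(28 \right)} = -3706 - 28^{2} = -3706 - 784 = -4490$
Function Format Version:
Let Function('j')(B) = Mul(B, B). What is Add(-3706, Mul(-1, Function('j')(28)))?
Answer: -4490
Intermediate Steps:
Function('j')(B) = Pow(B, 2)
Add(-3706, Mul(-1, Function('j')(28))) = Add(-3706, Mul(-1, Pow(28, 2))) = Add(-3706, Mul(-1, 784)) = Add(-3706, -784) = -4490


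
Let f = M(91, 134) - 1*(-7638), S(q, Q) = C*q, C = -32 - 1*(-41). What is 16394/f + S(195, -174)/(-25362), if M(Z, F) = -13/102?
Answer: 4560308499/2195399534 ≈ 2.0772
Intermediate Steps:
C = 9 (C = -32 + 41 = 9)
M(Z, F) = -13/102 (M(Z, F) = -13*1/102 = -13/102)
S(q, Q) = 9*q
f = 779063/102 (f = -13/102 - 1*(-7638) = -13/102 + 7638 = 779063/102 ≈ 7637.9)
16394/f + S(195, -174)/(-25362) = 16394/(779063/102) + (9*195)/(-25362) = 16394*(102/779063) + 1755*(-1/25362) = 1672188/779063 - 195/2818 = 4560308499/2195399534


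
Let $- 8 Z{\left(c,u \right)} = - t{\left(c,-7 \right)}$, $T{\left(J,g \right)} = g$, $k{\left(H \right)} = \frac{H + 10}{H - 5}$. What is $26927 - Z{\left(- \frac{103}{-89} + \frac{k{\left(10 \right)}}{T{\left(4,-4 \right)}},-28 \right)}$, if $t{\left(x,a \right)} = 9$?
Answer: $\frac{215407}{8} \approx 26926.0$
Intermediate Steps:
$k{\left(H \right)} = \frac{10 + H}{-5 + H}$
$Z{\left(c,u \right)} = \frac{9}{8}$ ($Z{\left(c,u \right)} = - \frac{\left(-1\right) 9}{8} = \left(- \frac{1}{8}\right) \left(-9\right) = \frac{9}{8}$)
$26927 - Z{\left(- \frac{103}{-89} + \frac{k{\left(10 \right)}}{T{\left(4,-4 \right)}},-28 \right)} = 26927 - \frac{9}{8} = \frac{215407}{8}$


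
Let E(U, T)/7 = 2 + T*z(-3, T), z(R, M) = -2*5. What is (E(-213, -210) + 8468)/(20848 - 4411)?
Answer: 23182/16437 ≈ 1.4104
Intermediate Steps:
z(R, M) = -10
E(U, T) = 14 - 70*T (E(U, T) = 7*(2 + T*(-10)) = 7*(2 - 10*T) = 14 - 70*T)
(E(-213, -210) + 8468)/(20848 - 4411) = ((14 - 70*(-210)) + 8468)/(20848 - 4411) = ((14 + 14700) + 8468)/16437 = (14714 + 8468)*(1/16437) = 23182*(1/16437) = 23182/16437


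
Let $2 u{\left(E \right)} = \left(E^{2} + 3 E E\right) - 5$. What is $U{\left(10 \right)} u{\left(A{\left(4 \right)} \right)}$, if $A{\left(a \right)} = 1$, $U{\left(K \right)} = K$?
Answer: $-5$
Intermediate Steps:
$u{\left(E \right)} = - \frac{5}{2} + 2 E^{2}$ ($u{\left(E \right)} = \frac{\left(E^{2} + 3 E E\right) - 5}{2} = \frac{\left(E^{2} + 3 E^{2}\right) - 5}{2} = \frac{4 E^{2} - 5}{2} = \frac{-5 + 4 E^{2}}{2} = - \frac{5}{2} + 2 E^{2}$)
$U{\left(10 \right)} u{\left(A{\left(4 \right)} \right)} = 10 \left(- \frac{5}{2} + 2 \cdot 1^{2}\right) = 10 \left(- \frac{5}{2} + 2 \cdot 1\right) = 10 \left(- \frac{5}{2} + 2\right) = 10 \left(- \frac{1}{2}\right) = -5$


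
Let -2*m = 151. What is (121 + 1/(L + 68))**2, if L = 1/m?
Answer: 1543401221569/105390756 ≈ 14645.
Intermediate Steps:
m = -151/2 (m = -1/2*151 = -151/2 ≈ -75.500)
L = -2/151 (L = 1/(-151/2) = -2/151 ≈ -0.013245)
(121 + 1/(L + 68))**2 = (121 + 1/(-2/151 + 68))**2 = (121 + 1/(10266/151))**2 = (121 + 151/10266)**2 = (1242337/10266)**2 = 1543401221569/105390756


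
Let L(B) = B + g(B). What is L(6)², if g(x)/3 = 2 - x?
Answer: 36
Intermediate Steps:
g(x) = 6 - 3*x (g(x) = 3*(2 - x) = 6 - 3*x)
L(B) = 6 - 2*B (L(B) = B + (6 - 3*B) = 6 - 2*B)
L(6)² = (6 - 2*6)² = (6 - 12)² = (-6)² = 36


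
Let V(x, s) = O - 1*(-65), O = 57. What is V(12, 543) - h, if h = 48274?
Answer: -48152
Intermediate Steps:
V(x, s) = 122 (V(x, s) = 57 - 1*(-65) = 57 + 65 = 122)
V(12, 543) - h = 122 - 1*48274 = 122 - 48274 = -48152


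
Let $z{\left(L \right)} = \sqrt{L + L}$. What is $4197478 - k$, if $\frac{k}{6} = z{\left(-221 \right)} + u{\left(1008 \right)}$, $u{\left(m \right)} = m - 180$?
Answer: $4192510 - 6 i \sqrt{442} \approx 4.1925 \cdot 10^{6} - 126.14 i$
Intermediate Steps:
$u{\left(m \right)} = -180 + m$ ($u{\left(m \right)} = m - 180 = -180 + m$)
$z{\left(L \right)} = \sqrt{2} \sqrt{L}$ ($z{\left(L \right)} = \sqrt{2 L} = \sqrt{2} \sqrt{L}$)
$k = 4968 + 6 i \sqrt{442}$ ($k = 6 \left(\sqrt{2} \sqrt{-221} + \left(-180 + 1008\right)\right) = 6 \left(\sqrt{2} i \sqrt{221} + 828\right) = 6 \left(i \sqrt{442} + 828\right) = 6 \left(828 + i \sqrt{442}\right) = 4968 + 6 i \sqrt{442} \approx 4968.0 + 126.14 i$)
$4197478 - k = 4197478 - \left(4968 + 6 i \sqrt{442}\right) = 4192510 - 6 i \sqrt{442}$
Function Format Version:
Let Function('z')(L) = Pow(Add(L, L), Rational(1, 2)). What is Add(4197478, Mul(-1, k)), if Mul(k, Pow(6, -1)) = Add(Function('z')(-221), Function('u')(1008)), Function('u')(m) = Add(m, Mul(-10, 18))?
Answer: Add(4192510, Mul(-6, I, Pow(442, Rational(1, 2)))) ≈ Add(4.1925e+6, Mul(-126.14, I))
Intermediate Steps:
Function('u')(m) = Add(-180, m) (Function('u')(m) = Add(m, -180) = Add(-180, m))
Function('z')(L) = Mul(Pow(2, Rational(1, 2)), Pow(L, Rational(1, 2))) (Function('z')(L) = Pow(Mul(2, L), Rational(1, 2)) = Mul(Pow(2, Rational(1, 2)), Pow(L, Rational(1, 2))))
k = Add(4968, Mul(6, I, Pow(442, Rational(1, 2)))) (k = Mul(6, Add(Mul(Pow(2, Rational(1, 2)), Pow(-221, Rational(1, 2))), Add(-180, 1008))) = Mul(6, Add(Mul(Pow(2, Rational(1, 2)), Mul(I, Pow(221, Rational(1, 2)))), 828)) = Mul(6, Add(Mul(I, Pow(442, Rational(1, 2))), 828)) = Mul(6, Add(828, Mul(I, Pow(442, Rational(1, 2))))) = Add(4968, Mul(6, I, Pow(442, Rational(1, 2)))) ≈ Add(4968.0, Mul(126.14, I)))
Add(4197478, Mul(-1, k)) = Add(4197478, Mul(-1, Add(4968, Mul(6, I, Pow(442, Rational(1, 2)))))) = Add(4197478, Add(-4968, Mul(-6, I, Pow(442, Rational(1, 2))))) = Add(4192510, Mul(-6, I, Pow(442, Rational(1, 2))))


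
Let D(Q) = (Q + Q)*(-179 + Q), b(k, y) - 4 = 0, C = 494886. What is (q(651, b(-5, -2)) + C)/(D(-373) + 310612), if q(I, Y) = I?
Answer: 495537/722404 ≈ 0.68596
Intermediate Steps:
b(k, y) = 4 (b(k, y) = 4 + 0 = 4)
D(Q) = 2*Q*(-179 + Q) (D(Q) = (2*Q)*(-179 + Q) = 2*Q*(-179 + Q))
(q(651, b(-5, -2)) + C)/(D(-373) + 310612) = (651 + 494886)/(2*(-373)*(-179 - 373) + 310612) = 495537/(2*(-373)*(-552) + 310612) = 495537/(411792 + 310612) = 495537/722404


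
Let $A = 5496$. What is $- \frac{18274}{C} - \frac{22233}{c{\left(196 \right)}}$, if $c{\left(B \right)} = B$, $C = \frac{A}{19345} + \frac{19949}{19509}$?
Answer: $- \frac{1362704705777397}{96654434324} \approx -14099.0$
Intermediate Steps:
$C = \frac{493134869}{377401605}$ ($C = \frac{5496}{19345} + \frac{19949}{19509} = \frac{493134869}{377401605} \approx 1.3067$)
$- \frac{18274}{C} - \frac{22233}{c{\left(196 \right)}} = - \frac{18274}{\frac{493134869}{377401605}} - \frac{22233}{196} = \left(-18274\right) \frac{377401605}{493134869} - \frac{22233}{196} = - \frac{6896636929770}{493134869} - \frac{22233}{196} = - \frac{1362704705777397}{96654434324}$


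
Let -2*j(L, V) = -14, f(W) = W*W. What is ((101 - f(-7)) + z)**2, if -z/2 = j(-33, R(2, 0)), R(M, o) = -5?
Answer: 1444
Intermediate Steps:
f(W) = W**2
j(L, V) = 7 (j(L, V) = -1/2*(-14) = 7)
z = -14 (z = -2*7 = -14)
((101 - f(-7)) + z)**2 = ((101 - 1*(-7)**2) - 14)**2 = ((101 - 1*49) - 14)**2 = ((101 - 49) - 14)**2 = (52 - 14)**2 = 38**2 = 1444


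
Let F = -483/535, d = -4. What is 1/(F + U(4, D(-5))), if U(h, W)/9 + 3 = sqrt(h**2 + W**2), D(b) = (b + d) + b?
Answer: 665540/391017543 + 286225*sqrt(53)/260678362 ≈ 0.0096956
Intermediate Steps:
D(b) = -4 + 2*b (D(b) = (b - 4) + b = (-4 + b) + b = -4 + 2*b)
F = -483/535 (F = -483*1/535 = -483/535 ≈ -0.90280)
U(h, W) = -27 + 9*sqrt(W**2 + h**2) (U(h, W) = -27 + 9*sqrt(h**2 + W**2) = -27 + 9*sqrt(W**2 + h**2))
1/(F + U(4, D(-5))) = 1/(-483/535 + (-27 + 9*sqrt((-4 + 2*(-5))**2 + 4**2))) = 1/(-483/535 + (-27 + 9*sqrt((-4 - 10)**2 + 16))) = 1/(-483/535 + (-27 + 9*sqrt((-14)**2 + 16))) = 1/(-483/535 + (-27 + 9*sqrt(196 + 16))) = 1/(-483/535 + (-27 + 9*sqrt(212))) = 1/(-483/535 + (-27 + 9*(2*sqrt(53)))) = 1/(-483/535 + (-27 + 18*sqrt(53))) = 1/(-14928/535 + 18*sqrt(53))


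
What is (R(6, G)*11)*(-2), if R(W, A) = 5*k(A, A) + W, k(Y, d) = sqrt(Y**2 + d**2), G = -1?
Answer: -132 - 110*sqrt(2) ≈ -287.56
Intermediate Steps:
R(W, A) = W + 5*sqrt(2)*sqrt(A**2) (R(W, A) = 5*sqrt(A**2 + A**2) + W = 5*sqrt(2*A**2) + W = 5*(sqrt(2)*sqrt(A**2)) + W = 5*sqrt(2)*sqrt(A**2) + W = W + 5*sqrt(2)*sqrt(A**2))
(R(6, G)*11)*(-2) = ((6 + 5*sqrt(2)*sqrt((-1)**2))*11)*(-2) = ((6 + 5*sqrt(2)*sqrt(1))*11)*(-2) = ((6 + 5*sqrt(2)*1)*11)*(-2) = ((6 + 5*sqrt(2))*11)*(-2) = (66 + 55*sqrt(2))*(-2) = -132 - 110*sqrt(2)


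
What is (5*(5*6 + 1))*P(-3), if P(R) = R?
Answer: -465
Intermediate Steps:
(5*(5*6 + 1))*P(-3) = (5*(5*6 + 1))*(-3) = (5*(30 + 1))*(-3) = (5*31)*(-3) = 155*(-3) = -465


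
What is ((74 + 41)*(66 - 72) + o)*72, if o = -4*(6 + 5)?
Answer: -52848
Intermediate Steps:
o = -44 (o = -4*11 = -44)
((74 + 41)*(66 - 72) + o)*72 = ((74 + 41)*(66 - 72) - 44)*72 = (115*(-6) - 44)*72 = (-690 - 44)*72 = -734*72 = -52848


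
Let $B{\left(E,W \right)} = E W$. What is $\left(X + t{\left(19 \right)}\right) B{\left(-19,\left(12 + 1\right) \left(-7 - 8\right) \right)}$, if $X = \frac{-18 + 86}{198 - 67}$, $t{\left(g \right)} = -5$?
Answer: $- \frac{2174835}{131} \approx -16602.0$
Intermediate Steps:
$X = \frac{68}{131} \approx 0.51908$
$\left(X + t{\left(19 \right)}\right) B{\left(-19,\left(12 + 1\right) \left(-7 - 8\right) \right)} = \left(\frac{68}{131} - 5\right) \left(- 19 \left(12 + 1\right) \left(-7 - 8\right)\right) = - \frac{587 \left(- 19 \cdot 13 \left(-7 - 8\right)\right)}{131} = - \frac{587 \left(- 19 \cdot 13 \left(-15\right)\right)}{131} = - \frac{587 \left(\left(-19\right) \left(-195\right)\right)}{131} = \left(- \frac{587}{131}\right) 3705 = - \frac{2174835}{131}$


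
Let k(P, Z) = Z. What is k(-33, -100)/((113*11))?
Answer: -100/1243 ≈ -0.080451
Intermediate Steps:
k(-33, -100)/((113*11)) = -100/(113*11) = -100/1243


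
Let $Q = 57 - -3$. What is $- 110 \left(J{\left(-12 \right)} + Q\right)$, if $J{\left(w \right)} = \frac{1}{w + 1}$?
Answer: $-6590$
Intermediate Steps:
$Q = 60$ ($Q = 57 + 3 = 60$)
$J{\left(w \right)} = \frac{1}{1 + w}$
$- 110 \left(J{\left(-12 \right)} + Q\right) = - 110 \left(\frac{1}{1 - 12} + 60\right) = - 110 \left(\frac{1}{-11} + 60\right) = - 110 \left(- \frac{1}{11} + 60\right) = \left(-110\right) \frac{659}{11} = -6590$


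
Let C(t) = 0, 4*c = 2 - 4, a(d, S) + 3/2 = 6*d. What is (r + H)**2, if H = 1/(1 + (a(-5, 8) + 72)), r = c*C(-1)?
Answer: 4/6889 ≈ 0.00058064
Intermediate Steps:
a(d, S) = -3/2 + 6*d
c = -1/2 (c = (2 - 4)/4 = (1/4)*(-2) = -1/2 ≈ -0.50000)
r = 0 (r = -1/2*0 = 0)
H = 2/83 (H = 1/(1 + ((-3/2 + 6*(-5)) + 72)) = 1/(1 + ((-3/2 - 30) + 72)) = 1/(1 + (-63/2 + 72)) = 1/(1 + 81/2) = 1/(83/2) = 2/83 ≈ 0.024096)
(r + H)**2 = (0 + 2/83)**2 = (2/83)**2 = 4/6889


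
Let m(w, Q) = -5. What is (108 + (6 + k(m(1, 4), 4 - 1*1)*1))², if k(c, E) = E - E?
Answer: 12996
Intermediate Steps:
k(c, E) = 0
(108 + (6 + k(m(1, 4), 4 - 1*1)*1))² = (108 + (6 + 0*1))² = (108 + (6 + 0))² = (108 + 6)² = 114² = 12996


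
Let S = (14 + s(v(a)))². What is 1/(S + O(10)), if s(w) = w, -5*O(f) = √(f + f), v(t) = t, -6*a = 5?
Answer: 1123380/194745221 + 2592*√5/194745221 ≈ 0.0057982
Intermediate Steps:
a = -⅚ (a = -⅙*5 = -⅚ ≈ -0.83333)
O(f) = -√2*√f/5 (O(f) = -√(f + f)/5 = -√2*√f/5)
S = 6241/36 (S = (14 - ⅚)² = (79/6)² = 6241/36 ≈ 173.36)
1/(S + O(10)) = 1/(6241/36 - √2*√10/5) = 1/(6241/36 - 2*√5/5)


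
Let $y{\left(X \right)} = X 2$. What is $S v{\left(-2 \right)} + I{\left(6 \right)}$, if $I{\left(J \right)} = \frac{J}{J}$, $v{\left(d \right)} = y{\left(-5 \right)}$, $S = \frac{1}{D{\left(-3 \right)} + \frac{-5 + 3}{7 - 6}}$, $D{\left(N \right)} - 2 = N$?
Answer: $\frac{13}{3} \approx 4.3333$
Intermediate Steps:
$D{\left(N \right)} = 2 + N$
$y{\left(X \right)} = 2 X$
$S = - \frac{1}{3}$ ($S = \frac{1}{\left(2 - 3\right) + \frac{-5 + 3}{7 - 6}} = \frac{1}{-1 - \frac{2}{1}} = \frac{1}{-1 - 2} = \frac{1}{-3} = - \frac{1}{3} \approx -0.33333$)
$v{\left(d \right)} = -10$ ($v{\left(d \right)} = 2 \left(-5\right) = -10$)
$I{\left(J \right)} = 1$
$S v{\left(-2 \right)} + I{\left(6 \right)} = \left(- \frac{1}{3}\right) \left(-10\right) + 1 = \frac{10}{3} + 1 = \frac{13}{3}$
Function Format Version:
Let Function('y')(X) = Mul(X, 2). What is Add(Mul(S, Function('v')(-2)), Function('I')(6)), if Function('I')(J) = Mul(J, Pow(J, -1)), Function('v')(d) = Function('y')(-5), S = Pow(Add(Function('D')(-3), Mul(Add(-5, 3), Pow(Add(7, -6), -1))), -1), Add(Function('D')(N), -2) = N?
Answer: Rational(13, 3) ≈ 4.3333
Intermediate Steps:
Function('D')(N) = Add(2, N)
Function('y')(X) = Mul(2, X)
S = Rational(-1, 3) (S = Pow(Add(Add(2, -3), Mul(Add(-5, 3), Pow(Add(7, -6), -1))), -1) = Pow(Add(-1, Mul(-2, Pow(1, -1))), -1) = Pow(Add(-1, Mul(-2, 1)), -1) = Pow(Add(-1, -2), -1) = Pow(-3, -1) = Rational(-1, 3) ≈ -0.33333)
Function('v')(d) = -10 (Function('v')(d) = Mul(2, -5) = -10)
Function('I')(J) = 1
Add(Mul(S, Function('v')(-2)), Function('I')(6)) = Add(Mul(Rational(-1, 3), -10), 1) = Add(Rational(10, 3), 1) = Rational(13, 3)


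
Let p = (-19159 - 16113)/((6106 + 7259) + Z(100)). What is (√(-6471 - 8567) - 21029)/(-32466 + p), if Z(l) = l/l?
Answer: 140536807/216987914 - 6683*I*√15038/216987914 ≈ 0.64767 - 0.0037769*I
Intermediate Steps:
Z(l) = 1
p = -17636/6683 (p = (-19159 - 16113)/((6106 + 7259) + 1) = -35272/(13365 + 1) = -35272/13366 = -35272*1/13366 = -17636/6683 ≈ -2.6389)
(√(-6471 - 8567) - 21029)/(-32466 + p) = (√(-6471 - 8567) - 21029)/(-32466 - 17636/6683) = (√(-15038) - 21029)/(-216987914/6683) = (I*√15038 - 21029)*(-6683/216987914) = (-21029 + I*√15038)*(-6683/216987914) = 140536807/216987914 - 6683*I*√15038/216987914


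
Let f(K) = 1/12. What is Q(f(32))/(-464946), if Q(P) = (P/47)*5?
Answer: -5/262229544 ≈ -1.9067e-8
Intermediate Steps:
f(K) = 1/12
Q(P) = 5*P/47 (Q(P) = (P*(1/47))*5 = (P/47)*5 = 5*P/47)
Q(f(32))/(-464946) = ((5/47)*(1/12))/(-464946) = (5/564)*(-1/464946) = -5/262229544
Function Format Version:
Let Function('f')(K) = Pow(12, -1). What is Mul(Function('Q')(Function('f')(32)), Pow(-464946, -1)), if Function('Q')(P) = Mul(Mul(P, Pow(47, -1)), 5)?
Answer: Rational(-5, 262229544) ≈ -1.9067e-8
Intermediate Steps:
Function('f')(K) = Rational(1, 12)
Function('Q')(P) = Mul(Rational(5, 47), P) (Function('Q')(P) = Mul(Mul(P, Rational(1, 47)), 5) = Mul(Mul(Rational(1, 47), P), 5) = Mul(Rational(5, 47), P))
Mul(Function('Q')(Function('f')(32)), Pow(-464946, -1)) = Mul(Mul(Rational(5, 47), Rational(1, 12)), Pow(-464946, -1)) = Mul(Rational(5, 564), Rational(-1, 464946)) = Rational(-5, 262229544)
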